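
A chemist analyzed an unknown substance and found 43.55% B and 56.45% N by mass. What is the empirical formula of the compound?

Assume 100 g: 43.55 g B, 56.45 g N.
B: 43.55 g ÷ 10.81 g/mol = 4.029 mol
N: 56.45 g ÷ 14.01 g/mol = 4.029 mol
Divide by the smallest (4.029 mol B): B 1.000, N 1.000
≈ 1:1 → BN

BN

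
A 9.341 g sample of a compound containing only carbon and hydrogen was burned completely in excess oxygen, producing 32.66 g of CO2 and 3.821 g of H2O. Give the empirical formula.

mol C = 32.66 / 44.01 = 0.7421; mass C = 0.7421 × 12.01 = 8.913 g
mol H = 2 × (3.821 / 18.02) = 0.4241; mass H = 0.4241 × 1.008 = 0.4275 g
Divide by the smallest (0.4241 mol H): C 1.750, H 1.000
×4: C 7.00, H 4.00 → C7H4

C7H4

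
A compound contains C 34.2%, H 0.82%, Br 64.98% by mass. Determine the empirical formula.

Assume 100 g: 34.2 g C, 0.82 g H, 64.98 g Br.
n(C) = 34.2/12.01 = 2.848, n(H) = 0.82/1.008 = 0.8135, n(Br) = 64.98/79.90 = 0.8133
Smallest is Br at 0.8133 mol; normalising gives C 3.501, H 1.000, Br 1.000
Scaling by 2: C 7.00, H 2.00, Br 2.00 → C7H2Br2

C7H2Br2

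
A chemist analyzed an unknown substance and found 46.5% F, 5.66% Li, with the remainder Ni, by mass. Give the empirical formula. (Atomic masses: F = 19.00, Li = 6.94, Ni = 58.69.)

Assume 100 g: 46.5 g F, 5.66 g Li, 47.84 g Ni.
F: 46.5 g ÷ 19.00 g/mol = 2.447 mol
Li: 5.66 g ÷ 6.94 g/mol = 0.8156 mol
Ni: 47.84 g ÷ 58.69 g/mol = 0.8151 mol
Smallest is Ni at 0.8151 mol; normalising gives F 3.002, Li 1.001, Ni 1.000
≈ 3:1:1 → F3LiNi

F3LiNi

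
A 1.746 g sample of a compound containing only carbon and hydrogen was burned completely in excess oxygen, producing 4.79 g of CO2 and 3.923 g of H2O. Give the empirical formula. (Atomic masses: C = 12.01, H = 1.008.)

CH4

mol C = 4.79 / 44.01 = 0.1088; mass C = 0.1088 × 12.01 = 1.307 g
mol H = 2 × (3.923 / 18.02) = 0.4354; mass H = 0.4354 × 1.008 = 0.4389 g
Ratios (÷ 0.1088): C 1.000, H 4.000
Ratio ≈ 1:4, so the empirical formula is CH4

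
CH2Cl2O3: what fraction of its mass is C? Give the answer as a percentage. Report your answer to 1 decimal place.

Molar mass = 1(12.01) + 2(1.008) + 2(35.45) + 3(16.00) = 132.926 g/mol
Mass of C per mole = 1 × 12.01 = 12.010 g
% C = 12.010 / 132.926 × 100 = 9.0%

9.0%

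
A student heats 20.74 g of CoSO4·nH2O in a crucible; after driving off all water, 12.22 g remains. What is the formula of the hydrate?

Mass of water lost = 20.74 − 12.22 = 8.52 g → 8.52 / 18.02 = 0.4728 mol H2O
Molar mass of CoSO4 = 155.00 g/mol → mol CoSO4 = 12.22 / 155.00 = 0.07884
n = 0.4728 / 0.07884 = 6.00 ≈ 6 → CoSO4·6H2O

CoSO4·6H2O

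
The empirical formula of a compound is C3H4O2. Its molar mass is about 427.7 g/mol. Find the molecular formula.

C18H24O12

Empirical-formula mass = 72.06 g/mol
n = 427.7 / 72.06 = 5.94 ≈ 6
Molecular formula = (C3H4O2)6 = C18H24O12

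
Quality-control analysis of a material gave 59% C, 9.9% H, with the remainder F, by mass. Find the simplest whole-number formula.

C3H6F

Assume 100 g: 59 g C, 9.9 g H, 31.1 g F.
C: 59 g ÷ 12.01 g/mol = 4.913 mol
H: 9.9 g ÷ 1.008 g/mol = 9.821 mol
F: 31.1 g ÷ 19.00 g/mol = 1.637 mol
Ratios (÷ 1.637): C 3.001, H 6.000, F 1.000
→ C3H6F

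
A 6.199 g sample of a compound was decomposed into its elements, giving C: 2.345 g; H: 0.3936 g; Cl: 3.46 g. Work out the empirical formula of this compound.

Moles — C: 2.345 / 12.01 = 0.1953 mol; H: 0.3936 / 1.008 = 0.3905 mol; Cl: 3.46 / 35.45 = 0.0976 mol
Smallest is Cl at 0.0976 mol; normalising gives C 2.001, H 4.001, Cl 1.000
Ratio ≈ 2:4:1, so the empirical formula is C2H4Cl

C2H4Cl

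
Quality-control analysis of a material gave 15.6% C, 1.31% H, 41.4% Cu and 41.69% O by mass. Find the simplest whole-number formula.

C2H2CuO4

Assume 100 g: 15.6 g C, 1.31 g H, 41.4 g Cu, 41.69 g O.
n(C) = 15.6/12.01 = 1.299, n(H) = 1.31/1.008 = 1.3, n(Cu) = 41.4/63.55 = 0.6515, n(O) = 41.69/16.00 = 2.606
Smallest is Cu at 0.6515 mol; normalising gives C 1.994, H 1.995, Cu 1.000, O 4.000
→ C2H2CuO4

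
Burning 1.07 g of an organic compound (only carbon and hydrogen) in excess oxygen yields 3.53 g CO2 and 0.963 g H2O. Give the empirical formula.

mol C = 3.53 / 44.01 = 0.08021; mass C = 0.08021 × 12.01 = 0.9633 g
mol H = 2 × (0.963 / 18.02) = 0.1069; mass H = 0.1069 × 1.008 = 0.1077 g
Smallest is C at 0.08021 mol; normalising gives C 1.000, H 1.333
×3: C 3.00, H 4.00 → C3H4

C3H4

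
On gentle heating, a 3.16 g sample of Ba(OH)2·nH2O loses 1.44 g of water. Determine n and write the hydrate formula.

Ba(OH)2·8H2O

Mass of anhydrous Ba(OH)2 = 3.16 − 1.44 = 1.72 g
mol H2O = 1.44 / 18.02 = 0.07991
Molar mass of Ba(OH)2 = 171.35 g/mol → mol Ba(OH)2 = 1.72 / 171.35 = 0.01004
n = 0.07991 / 0.01004 = 7.96 ≈ 8 → Ba(OH)2·8H2O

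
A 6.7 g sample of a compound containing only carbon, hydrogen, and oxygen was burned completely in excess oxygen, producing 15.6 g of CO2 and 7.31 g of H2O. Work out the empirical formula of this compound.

C7H16O2

mol C = 15.6 / 44.01 = 0.3545; mass C = 0.3545 × 12.01 = 4.257 g
mol H = 2 × (7.31 / 18.02) = 0.8113; mass H = 0.8113 × 1.008 = 0.8178 g
mass O = 6.7 − (5.075) = 1.625 g → mol O = 0.1016
Divide by the smallest (0.1016 mol O): C 3.490, H 7.988, O 1.000
Multiply by 2: C 6.98, H 15.98, O 2.00 → C7H16O2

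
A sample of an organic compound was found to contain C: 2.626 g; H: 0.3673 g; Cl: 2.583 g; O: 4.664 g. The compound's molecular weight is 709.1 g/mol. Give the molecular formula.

C15H25Cl5O20

C: 2.626 g ÷ 12.01 g/mol = 0.2187 mol
H: 0.3673 g ÷ 1.008 g/mol = 0.3644 mol
Cl: 2.583 g ÷ 35.45 g/mol = 0.07286 mol
O: 4.664 g ÷ 16.00 g/mol = 0.2915 mol
Ratios (÷ 0.07286): C 3.001, H 5.001, Cl 1.000, O 4.001
Ratio ≈ 3:5:1:4, so the empirical formula is C3H5ClO4
Empirical-formula mass = 140.52 g/mol
n = 709.1 / 140.52 = 5.05 ≈ 5
Molecular formula = (C3H5ClO4)×5 = C15H25Cl5O20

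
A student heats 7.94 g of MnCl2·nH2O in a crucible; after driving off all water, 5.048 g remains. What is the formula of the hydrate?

Mass of water lost = 7.94 − 5.048 = 2.892 g → 2.892 / 18.02 = 0.1605 mol H2O
Molar mass of MnCl2 = 125.84 g/mol → mol MnCl2 = 5.048 / 125.84 = 0.04011
n = 0.1605 / 0.04011 = 4.00 ≈ 4 → MnCl2·4H2O

MnCl2·4H2O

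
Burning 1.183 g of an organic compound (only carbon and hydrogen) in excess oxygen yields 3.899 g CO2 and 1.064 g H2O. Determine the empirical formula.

mol C = 3.899 / 44.01 = 0.08859; mass C = 0.08859 × 12.01 = 1.064 g
mol H = 2 × (1.064 / 18.02) = 0.1181; mass H = 0.1181 × 1.008 = 0.1190 g
Divide by the smallest (0.08859 mol C): C 1.000, H 1.333
×3: C 3.00, H 4.00 → C3H4

C3H4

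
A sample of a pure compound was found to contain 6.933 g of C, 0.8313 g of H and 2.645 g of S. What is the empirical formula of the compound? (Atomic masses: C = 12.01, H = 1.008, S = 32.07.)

C7H10S

C: 6.933 g ÷ 12.01 g/mol = 0.5773 mol
H: 0.8313 g ÷ 1.008 g/mol = 0.8247 mol
S: 2.645 g ÷ 32.07 g/mol = 0.08248 mol
Divide by the smallest (0.08248 mol S): C 6.999, H 9.999, S 1.000
→ C7H10S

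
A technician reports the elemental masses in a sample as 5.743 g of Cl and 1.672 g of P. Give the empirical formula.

Cl3P

n(Cl) = 5.743/35.45 = 0.162, n(P) = 1.672/30.97 = 0.05399
Smallest is P at 0.05399 mol; normalising gives Cl 3.001, P 1.000
Ratio ≈ 3:1, so the empirical formula is Cl3P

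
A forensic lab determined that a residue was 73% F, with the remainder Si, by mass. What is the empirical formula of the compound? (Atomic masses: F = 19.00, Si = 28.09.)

Assume 100 g: 73 g F, 27 g Si.
F: 73 g ÷ 19.00 g/mol = 3.842 mol
Si: 27 g ÷ 28.09 g/mol = 0.9612 mol
Smallest is Si at 0.9612 mol; normalising gives F 3.997, Si 1.000
≈ 4:1 → F4Si

F4Si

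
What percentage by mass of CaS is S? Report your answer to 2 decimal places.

Molar mass = 1(40.08) + 1(32.07) = 72.150 g/mol
Mass of S per mole = 1 × 32.07 = 32.070 g
% S = 32.070 / 72.150 × 100 = 44.45%

44.45%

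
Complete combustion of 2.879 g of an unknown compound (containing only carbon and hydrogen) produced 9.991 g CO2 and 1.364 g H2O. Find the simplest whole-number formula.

mol C = 9.991 / 44.01 = 0.2270; mass C = 0.2270 × 12.01 = 2.726 g
mol H = 2 × (1.364 / 18.02) = 0.1514; mass H = 0.1514 × 1.008 = 0.1526 g
Divide by the smallest (0.1514 mol H): C 1.500, H 1.000
Scaling by 2: C 3.00, H 2.00 → C3H2

C3H2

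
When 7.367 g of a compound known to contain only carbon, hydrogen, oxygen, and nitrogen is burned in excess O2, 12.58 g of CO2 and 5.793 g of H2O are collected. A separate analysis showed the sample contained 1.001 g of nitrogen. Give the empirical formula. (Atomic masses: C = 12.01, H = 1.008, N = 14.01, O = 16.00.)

mol C = 12.58 / 44.01 = 0.2858; mass C = 0.2858 × 12.01 = 3.433 g
mol H = 2 × (5.793 / 18.02) = 0.6430; mass H = 0.6430 × 1.008 = 0.6481 g
mol N = 1.001 / 14.01 = 0.07145
mass O = 7.367 − (5.082) = 2.285 g → mol O = 0.1428
Ratios (÷ 0.07145): C 4.001, H 8.999, N 1.000, O 1.999
Ratio ≈ 4:9:1:2, so the empirical formula is C4H9NO2

C4H9NO2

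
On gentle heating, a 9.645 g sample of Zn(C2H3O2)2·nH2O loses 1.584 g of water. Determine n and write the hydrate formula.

Zn(C2H3O2)2·2H2O

Mass of anhydrous Zn(C2H3O2)2 = 9.645 − 1.584 = 8.061 g
mol H2O = 1.584 / 18.02 = 0.0879
Molar mass of Zn(C2H3O2)2 = 183.47 g/mol → mol Zn(C2H3O2)2 = 8.061 / 183.47 = 0.04394
n = 0.0879 / 0.04394 = 2.00 ≈ 2 → Zn(C2H3O2)2·2H2O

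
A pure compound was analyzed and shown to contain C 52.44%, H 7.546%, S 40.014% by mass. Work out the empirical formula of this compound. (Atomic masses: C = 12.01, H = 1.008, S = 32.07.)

C7H12S2

Assume 100 g: 52.44 g C, 7.546 g H, 40.014 g S.
Moles — C: 52.44 / 12.01 = 4.366 mol; H: 7.546 / 1.008 = 7.486 mol; S: 40.014 / 32.07 = 1.248 mol
Divide by the smallest (1.248 mol S): C 3.500, H 6.000, S 1.000
×2: C 7.00, H 12.00, S 2.00 → C7H12S2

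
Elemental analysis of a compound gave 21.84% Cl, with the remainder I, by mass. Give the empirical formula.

ClI

Assume 100 g: 21.84 g Cl, 78.16 g I.
n(Cl) = 21.84/35.45 = 0.6161, n(I) = 78.16/126.90 = 0.6159
Divide by the smallest (0.6159 mol I): Cl 1.000, I 1.000
→ ClI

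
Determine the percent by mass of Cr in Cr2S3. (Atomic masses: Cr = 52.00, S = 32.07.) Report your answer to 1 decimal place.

Molar mass = 2(52.00) + 3(32.07) = 200.210 g/mol
Mass of Cr per mole = 2 × 52.00 = 104.000 g
% Cr = 104.000 / 200.210 × 100 = 51.9%

51.9%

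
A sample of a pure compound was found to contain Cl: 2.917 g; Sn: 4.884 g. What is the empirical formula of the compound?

Cl2Sn

Cl: 2.917 g ÷ 35.45 g/mol = 0.08228 mol
Sn: 4.884 g ÷ 118.71 g/mol = 0.04114 mol
Ratios (÷ 0.04114): Cl 2.000, Sn 1.000
≈ 2:1 → Cl2Sn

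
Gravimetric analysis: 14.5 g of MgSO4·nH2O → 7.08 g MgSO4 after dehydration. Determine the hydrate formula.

Mass of water lost = 14.5 − 7.08 = 7.42 g → 7.42 / 18.02 = 0.4118 mol H2O
Molar mass of MgSO4 = 120.38 g/mol → mol MgSO4 = 7.08 / 120.38 = 0.05881
n = 0.4118 / 0.05881 = 7.00 ≈ 7 → MgSO4·7H2O

MgSO4·7H2O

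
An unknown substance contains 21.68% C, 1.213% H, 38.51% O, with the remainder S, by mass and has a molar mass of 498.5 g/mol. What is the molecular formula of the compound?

Assume 100 g: 21.68 g C, 1.213 g H, 38.51 g O, 38.597 g S.
n(C) = 21.68/12.01 = 1.805, n(H) = 1.213/1.008 = 1.203, n(O) = 38.51/16.00 = 2.407, n(S) = 38.597/32.07 = 1.204
Ratios (÷ 1.203): C 1.500, H 1.000, O 2.000, S 1.000
Scaling by 2: C 3.00, H 2.00, O 4.00, S 2.00 → C3H2O4S2
Empirical-formula mass = 166.19 g/mol
n = 498.5 / 166.19 = 3.00 ≈ 3
Molecular formula = (C3H2O4S2)×3 = C9H6O12S6

C9H6O12S6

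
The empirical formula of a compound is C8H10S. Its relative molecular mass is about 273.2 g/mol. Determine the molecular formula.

C16H20S2

Empirical-formula mass = 138.23 g/mol
n = 273.2 / 138.23 = 1.98 ≈ 2
Molecular formula = (C8H10S)2 = C16H20S2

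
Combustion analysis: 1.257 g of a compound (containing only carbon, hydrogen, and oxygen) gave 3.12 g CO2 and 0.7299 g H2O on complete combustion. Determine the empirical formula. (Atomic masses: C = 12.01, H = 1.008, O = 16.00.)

mol C = 3.12 / 44.01 = 0.07089; mass C = 0.07089 × 12.01 = 0.8514 g
mol H = 2 × (0.7299 / 18.02) = 0.08101; mass H = 0.08101 × 1.008 = 0.08166 g
mass O = 1.257 − (0.9331) = 0.3239 g → mol O = 0.02024
Ratios (÷ 0.02024): C 3.502, H 4.002, O 1.000
×2: C 7.00, H 8.00, O 2.00 → C7H8O2

C7H8O2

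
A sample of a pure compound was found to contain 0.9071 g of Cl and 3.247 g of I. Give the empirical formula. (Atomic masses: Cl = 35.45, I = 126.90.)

ClI

Cl: 0.9071 g ÷ 35.45 g/mol = 0.02559 mol
I: 3.247 g ÷ 126.90 g/mol = 0.02559 mol
Ratios (÷ 0.02559): Cl 1.000, I 1.000
→ ClI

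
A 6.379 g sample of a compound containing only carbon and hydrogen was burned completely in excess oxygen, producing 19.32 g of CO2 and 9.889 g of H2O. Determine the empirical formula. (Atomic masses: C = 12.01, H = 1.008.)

C2H5

mol C = 19.32 / 44.01 = 0.4390; mass C = 0.4390 × 12.01 = 5.272 g
mol H = 2 × (9.889 / 18.02) = 1.098; mass H = 1.098 × 1.008 = 1.106 g
Ratios (÷ 0.439): C 1.000, H 2.500
×2: C 2.00, H 5.00 → C2H5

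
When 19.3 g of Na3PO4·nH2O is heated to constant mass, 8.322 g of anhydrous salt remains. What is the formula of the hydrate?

Mass of water lost = 19.3 − 8.322 = 10.98 g → 10.98 / 18.02 = 0.6092 mol H2O
Molar mass of Na3PO4 = 163.94 g/mol → mol Na3PO4 = 8.322 / 163.94 = 0.05076
n = 0.6092 / 0.05076 = 12.00 ≈ 12 → Na3PO4·12H2O

Na3PO4·12H2O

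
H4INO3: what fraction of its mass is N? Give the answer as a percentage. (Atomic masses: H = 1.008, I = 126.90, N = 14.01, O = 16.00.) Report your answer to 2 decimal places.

Molar mass = 4(1.008) + 1(126.90) + 1(14.01) + 3(16.00) = 192.942 g/mol
Mass of N per mole = 1 × 14.01 = 14.010 g
% N = 14.010 / 192.942 × 100 = 7.26%

7.26%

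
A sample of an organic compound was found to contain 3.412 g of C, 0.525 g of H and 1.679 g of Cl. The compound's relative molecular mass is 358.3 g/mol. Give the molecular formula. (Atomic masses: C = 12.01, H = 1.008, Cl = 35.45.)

Moles — C: 3.412 / 12.01 = 0.2841 mol; H: 0.525 / 1.008 = 0.5208 mol; Cl: 1.679 / 35.45 = 0.04736 mol
Divide by the smallest (0.04736 mol Cl): C 5.998, H 10.997, Cl 1.000
≈ 6:11:1 → C6H11Cl
Empirical-formula mass = 118.60 g/mol
n = 358.3 / 118.60 = 3.02 ≈ 3
Molecular formula = (C6H11Cl)×3 = C18H33Cl3

C18H33Cl3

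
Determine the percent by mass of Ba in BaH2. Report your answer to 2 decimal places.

98.55%

Molar mass = 1(137.33) + 2(1.008) = 139.346 g/mol
Mass of Ba per mole = 1 × 137.33 = 137.330 g
% Ba = 137.330 / 139.346 × 100 = 98.55%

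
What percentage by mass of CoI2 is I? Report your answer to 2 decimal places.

Molar mass = 1(58.93) + 2(126.90) = 312.730 g/mol
Mass of I per mole = 2 × 126.90 = 253.800 g
% I = 253.800 / 312.730 × 100 = 81.16%

81.16%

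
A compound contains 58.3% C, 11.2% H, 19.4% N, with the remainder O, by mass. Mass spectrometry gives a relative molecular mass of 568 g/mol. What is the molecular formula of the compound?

Assume 100 g: 58.3 g C, 11.2 g H, 19.4 g N, 11.1 g O.
Moles — C: 58.3 / 12.01 = 4.854 mol; H: 11.2 / 1.008 = 11.11 mol; N: 19.4 / 14.01 = 1.385 mol; O: 11.1 / 16.00 = 0.6937 mol
Smallest is O at 0.6937 mol; normalising gives C 6.997, H 16.016, N 1.996, O 1.000
≈ 7:16:2:1 → C7H16N2O
Empirical-formula mass = 144.22 g/mol
n = 568 / 144.22 = 3.94 ≈ 4
Molecular formula = (C7H16N2O)×4 = C28H64N8O4

C28H64N8O4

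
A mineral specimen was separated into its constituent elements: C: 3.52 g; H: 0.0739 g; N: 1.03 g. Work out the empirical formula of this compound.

C4HN

n(C) = 3.52/12.01 = 0.2931, n(H) = 0.0739/1.008 = 0.07331, n(N) = 1.03/14.01 = 0.07352
Divide by the smallest (0.07331 mol H): C 3.998, H 1.000, N 1.003
≈ 4:1:1 → C4HN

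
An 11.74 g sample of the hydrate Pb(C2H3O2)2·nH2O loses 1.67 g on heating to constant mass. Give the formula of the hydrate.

Mass of anhydrous Pb(C2H3O2)2 = 11.74 − 1.67 = 10.07 g
mol H2O = 1.67 / 18.02 = 0.09267
Molar mass of Pb(C2H3O2)2 = 325.29 g/mol → mol Pb(C2H3O2)2 = 10.07 / 325.29 = 0.03096
n = 0.09267 / 0.03096 = 2.99 ≈ 3 → Pb(C2H3O2)2·3H2O

Pb(C2H3O2)2·3H2O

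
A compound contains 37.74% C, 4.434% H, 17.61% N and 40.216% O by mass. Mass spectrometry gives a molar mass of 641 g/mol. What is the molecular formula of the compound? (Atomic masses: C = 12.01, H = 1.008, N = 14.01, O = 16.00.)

Assume 100 g: 37.74 g C, 4.434 g H, 17.61 g N, 40.216 g O.
C: 37.74 g ÷ 12.01 g/mol = 3.142 mol
H: 4.434 g ÷ 1.008 g/mol = 4.399 mol
N: 17.61 g ÷ 14.01 g/mol = 1.257 mol
O: 40.216 g ÷ 16.00 g/mol = 2.514 mol
Ratios (÷ 1.257): C 2.500, H 3.500, N 1.000, O 2.000
Scaling by 2: C 5.00, H 7.00, N 2.00, O 4.00 → C5H7N2O4
Empirical-formula mass = 159.13 g/mol
n = 641 / 159.13 = 4.03 ≈ 4
Molecular formula = (C5H7N2O4)×4 = C20H28N8O16

C20H28N8O16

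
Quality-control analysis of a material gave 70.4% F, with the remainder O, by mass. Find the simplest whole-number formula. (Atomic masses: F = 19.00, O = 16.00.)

Assume 100 g: 70.4 g F, 29.6 g O.
F: 70.4 g ÷ 19.00 g/mol = 3.705 mol
O: 29.6 g ÷ 16.00 g/mol = 1.85 mol
Smallest is O at 1.85 mol; normalising gives F 2.003, O 1.000
Ratio ≈ 2:1, so the empirical formula is F2O

F2O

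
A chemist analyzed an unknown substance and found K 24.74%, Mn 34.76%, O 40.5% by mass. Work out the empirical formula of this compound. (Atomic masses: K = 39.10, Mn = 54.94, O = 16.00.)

KMnO4

Assume 100 g: 24.74 g K, 34.76 g Mn, 40.5 g O.
n(K) = 24.74/39.10 = 0.6327, n(Mn) = 34.76/54.94 = 0.6327, n(O) = 40.5/16.00 = 2.531
Divide by the smallest (0.6327 mol Mn): K 1.000, Mn 1.000, O 4.001
→ KMnO4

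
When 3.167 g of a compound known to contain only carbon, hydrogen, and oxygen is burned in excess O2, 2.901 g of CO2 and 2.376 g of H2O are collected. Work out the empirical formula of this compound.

CH4O2

mol C = 2.901 / 44.01 = 0.06592; mass C = 0.06592 × 12.01 = 0.7917 g
mol H = 2 × (2.376 / 18.02) = 0.2637; mass H = 0.2637 × 1.008 = 0.2658 g
mass O = 3.167 − (1.057) = 2.110 g → mol O = 0.1318
Divide by the smallest (0.06592 mol C): C 1.000, H 4.001, O 2.000
→ CH4O2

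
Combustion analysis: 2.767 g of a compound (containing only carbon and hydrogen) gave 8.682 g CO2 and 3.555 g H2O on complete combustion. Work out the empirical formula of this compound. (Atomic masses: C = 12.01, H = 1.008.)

mol C = 8.682 / 44.01 = 0.1973; mass C = 0.1973 × 12.01 = 2.369 g
mol H = 2 × (3.555 / 18.02) = 0.3946; mass H = 0.3946 × 1.008 = 0.3977 g
Ratios (÷ 0.1973): C 1.000, H 2.000
≈ 1:2 → CH2

CH2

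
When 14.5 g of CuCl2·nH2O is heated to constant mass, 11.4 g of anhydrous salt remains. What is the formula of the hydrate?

Mass of water lost = 14.5 − 11.4 = 3.1 g → 3.1 / 18.02 = 0.172 mol H2O
Molar mass of CuCl2 = 134.45 g/mol → mol CuCl2 = 11.4 / 134.45 = 0.08479
n = 0.172 / 0.08479 = 2.03 ≈ 2 → CuCl2·2H2O

CuCl2·2H2O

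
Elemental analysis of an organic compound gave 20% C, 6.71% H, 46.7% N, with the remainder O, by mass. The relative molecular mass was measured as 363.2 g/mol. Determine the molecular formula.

C6H24N12O6

Assume 100 g: 20 g C, 6.71 g H, 46.7 g N, 26.59 g O.
C: 20 g ÷ 12.01 g/mol = 1.665 mol
H: 6.71 g ÷ 1.008 g/mol = 6.657 mol
N: 46.7 g ÷ 14.01 g/mol = 3.333 mol
O: 26.59 g ÷ 16.00 g/mol = 1.662 mol
Smallest is O at 1.662 mol; normalising gives C 1.002, H 4.006, N 2.006, O 1.000
Ratio ≈ 1:4:2:1, so the empirical formula is CH4N2O
Empirical-formula mass = 60.06 g/mol
n = 363.2 / 60.06 = 6.05 ≈ 6
Molecular formula = (CH4N2O)×6 = C6H24N12O6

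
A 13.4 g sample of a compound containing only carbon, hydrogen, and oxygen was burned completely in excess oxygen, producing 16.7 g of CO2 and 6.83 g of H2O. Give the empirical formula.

C3H6O4

mol C = 16.7 / 44.01 = 0.3795; mass C = 0.3795 × 12.01 = 4.557 g
mol H = 2 × (6.83 / 18.02) = 0.7580; mass H = 0.7580 × 1.008 = 0.7641 g
mass O = 13.4 − (5.321) = 8.079 g → mol O = 0.5049
Smallest is C at 0.3795 mol; normalising gives C 1.000, H 1.998, O 1.331
×3: C 3.00, H 5.99, O 3.99 → C3H6O4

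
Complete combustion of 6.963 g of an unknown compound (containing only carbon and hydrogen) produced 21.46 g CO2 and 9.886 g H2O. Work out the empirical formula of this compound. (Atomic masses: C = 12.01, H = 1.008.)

mol C = 21.46 / 44.01 = 0.4876; mass C = 0.4876 × 12.01 = 5.856 g
mol H = 2 × (9.886 / 18.02) = 1.097; mass H = 1.097 × 1.008 = 1.106 g
Smallest is C at 0.4876 mol; normalising gives C 1.000, H 2.250
Scaling by 4: C 4.00, H 9.00 → C4H9

C4H9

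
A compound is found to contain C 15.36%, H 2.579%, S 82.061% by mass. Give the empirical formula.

Assume 100 g: 15.36 g C, 2.579 g H, 82.061 g S.
n(C) = 15.36/12.01 = 1.279, n(H) = 2.579/1.008 = 2.559, n(S) = 82.061/32.07 = 2.559
Ratios (÷ 1.279): C 1.000, H 2.001, S 2.001
→ CH2S2

CH2S2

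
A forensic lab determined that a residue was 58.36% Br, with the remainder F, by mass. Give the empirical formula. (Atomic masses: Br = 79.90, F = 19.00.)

BrF3

Assume 100 g: 58.36 g Br, 41.64 g F.
Br: 58.36 g ÷ 79.90 g/mol = 0.7304 mol
F: 41.64 g ÷ 19.00 g/mol = 2.192 mol
Divide by the smallest (0.7304 mol Br): Br 1.000, F 3.000
Ratio ≈ 1:3, so the empirical formula is BrF3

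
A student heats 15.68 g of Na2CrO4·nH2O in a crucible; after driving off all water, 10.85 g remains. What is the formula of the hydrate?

Mass of water lost = 15.68 − 10.85 = 4.83 g → 4.83 / 18.02 = 0.268 mol H2O
Molar mass of Na2CrO4 = 161.98 g/mol → mol Na2CrO4 = 10.85 / 161.98 = 0.06698
n = 0.268 / 0.06698 = 4.00 ≈ 4 → Na2CrO4·4H2O

Na2CrO4·4H2O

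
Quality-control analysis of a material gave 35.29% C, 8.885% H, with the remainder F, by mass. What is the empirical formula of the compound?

Assume 100 g: 35.29 g C, 8.885 g H, 55.825 g F.
C: 35.29 g ÷ 12.01 g/mol = 2.938 mol
H: 8.885 g ÷ 1.008 g/mol = 8.814 mol
F: 55.825 g ÷ 19.00 g/mol = 2.938 mol
Divide by the smallest (2.938 mol F): C 1.000, H 3.000, F 1.000
≈ 1:3:1 → CH3F

CH3F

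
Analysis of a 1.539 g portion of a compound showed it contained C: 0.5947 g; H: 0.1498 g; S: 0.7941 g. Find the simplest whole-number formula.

C: 0.5947 g ÷ 12.01 g/mol = 0.04952 mol
H: 0.1498 g ÷ 1.008 g/mol = 0.1486 mol
S: 0.7941 g ÷ 32.07 g/mol = 0.02476 mol
Smallest is S at 0.02476 mol; normalising gives C 2.000, H 6.002, S 1.000
→ C2H6S

C2H6S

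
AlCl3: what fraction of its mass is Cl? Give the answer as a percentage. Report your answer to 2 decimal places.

Molar mass = 1(26.98) + 3(35.45) = 133.330 g/mol
Mass of Cl per mole = 3 × 35.45 = 106.350 g
% Cl = 106.350 / 133.330 × 100 = 79.76%

79.76%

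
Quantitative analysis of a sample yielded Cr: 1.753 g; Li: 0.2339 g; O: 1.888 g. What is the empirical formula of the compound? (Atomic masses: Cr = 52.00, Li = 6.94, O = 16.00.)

Cr2Li2O7

Moles — Cr: 1.753 / 52.00 = 0.03371 mol; Li: 0.2339 / 6.94 = 0.0337 mol; O: 1.888 / 16.00 = 0.118 mol
Divide by the smallest (0.0337 mol Li): Cr 1.000, Li 1.000, O 3.501
Scaling by 2: Cr 2.00, Li 2.00, O 7.00 → Cr2Li2O7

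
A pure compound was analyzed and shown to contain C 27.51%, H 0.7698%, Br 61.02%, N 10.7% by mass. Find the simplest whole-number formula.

C3HBrN

Assume 100 g: 27.51 g C, 0.7698 g H, 61.02 g Br, 10.7 g N.
C: 27.51 g ÷ 12.01 g/mol = 2.291 mol
H: 0.7698 g ÷ 1.008 g/mol = 0.7637 mol
Br: 61.02 g ÷ 79.90 g/mol = 0.7637 mol
N: 10.7 g ÷ 14.01 g/mol = 0.7637 mol
Divide by the smallest (0.7637 mol H): C 2.999, H 1.000, Br 1.000, N 1.000
Ratio ≈ 3:1:1:1, so the empirical formula is C3HBrN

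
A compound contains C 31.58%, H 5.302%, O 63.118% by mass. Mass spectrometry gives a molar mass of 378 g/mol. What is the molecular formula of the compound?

Assume 100 g: 31.58 g C, 5.302 g H, 63.118 g O.
C: 31.58 g ÷ 12.01 g/mol = 2.629 mol
H: 5.302 g ÷ 1.008 g/mol = 5.26 mol
O: 63.118 g ÷ 16.00 g/mol = 3.945 mol
Smallest is C at 2.629 mol; normalising gives C 1.000, H 2.000, O 1.500
Multiply by 2: C 2.00, H 4.00, O 3.00 → C2H4O3
Empirical-formula mass = 76.05 g/mol
n = 378 / 76.05 = 4.97 ≈ 5
Molecular formula = (C2H4O3)×5 = C10H20O15

C10H20O15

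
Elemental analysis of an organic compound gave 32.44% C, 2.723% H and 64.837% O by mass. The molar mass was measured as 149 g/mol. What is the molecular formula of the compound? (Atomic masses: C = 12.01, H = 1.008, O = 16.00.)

C4H4O6

Assume 100 g: 32.44 g C, 2.723 g H, 64.837 g O.
n(C) = 32.44/12.01 = 2.701, n(H) = 2.723/1.008 = 2.701, n(O) = 64.837/16.00 = 4.052
Ratios (÷ 2.701): C 1.000, H 1.000, O 1.500
Multiply by 2: C 2.00, H 2.00, O 3.00 → C2H2O3
Empirical-formula mass = 74.04 g/mol
n = 149 / 74.04 = 2.01 ≈ 2
Molecular formula = (C2H2O3)×2 = C4H4O6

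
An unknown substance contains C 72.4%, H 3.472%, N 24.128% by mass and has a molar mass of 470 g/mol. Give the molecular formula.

Assume 100 g: 72.4 g C, 3.472 g H, 24.128 g N.
C: 72.4 g ÷ 12.01 g/mol = 6.028 mol
H: 3.472 g ÷ 1.008 g/mol = 3.444 mol
N: 24.128 g ÷ 14.01 g/mol = 1.722 mol
Divide by the smallest (1.722 mol N): C 3.500, H 2.000, N 1.000
Scaling by 2: C 7.00, H 4.00, N 2.00 → C7H4N2
Empirical-formula mass = 116.12 g/mol
n = 470 / 116.12 = 4.05 ≈ 4
Molecular formula = (C7H4N2)×4 = C28H16N8

C28H16N8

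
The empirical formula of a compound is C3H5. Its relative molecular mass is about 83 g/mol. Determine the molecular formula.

Empirical-formula mass = 41.07 g/mol
n = 83 / 41.07 = 2.02 ≈ 2
Molecular formula = (C3H5)2 = C6H10

C6H10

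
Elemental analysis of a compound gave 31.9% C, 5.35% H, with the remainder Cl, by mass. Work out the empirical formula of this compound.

C3H6Cl2

Assume 100 g: 31.9 g C, 5.35 g H, 62.75 g Cl.
C: 31.9 g ÷ 12.01 g/mol = 2.656 mol
H: 5.35 g ÷ 1.008 g/mol = 5.308 mol
Cl: 62.75 g ÷ 35.45 g/mol = 1.77 mol
Divide by the smallest (1.77 mol Cl): C 1.501, H 2.998, Cl 1.000
Multiply by 2: C 3.00, H 6.00, Cl 2.00 → C3H6Cl2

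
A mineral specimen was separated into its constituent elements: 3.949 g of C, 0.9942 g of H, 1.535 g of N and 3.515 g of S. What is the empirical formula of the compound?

C3H9NS

Moles — C: 3.949 / 12.01 = 0.3288 mol; H: 0.9942 / 1.008 = 0.9863 mol; N: 1.535 / 14.01 = 0.1096 mol; S: 3.515 / 32.07 = 0.1096 mol
Ratios (÷ 0.1096): C 3.001, H 9.002, N 1.000, S 1.000
≈ 3:9:1:1 → C3H9NS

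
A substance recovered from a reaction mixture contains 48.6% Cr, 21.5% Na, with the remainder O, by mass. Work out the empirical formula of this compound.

CrNaO2

Assume 100 g: 48.6 g Cr, 21.5 g Na, 29.9 g O.
n(Cr) = 48.6/52.00 = 0.9346, n(Na) = 21.5/22.99 = 0.9352, n(O) = 29.9/16.00 = 1.869
Divide by the smallest (0.9346 mol Cr): Cr 1.000, Na 1.001, O 1.999
Ratio ≈ 1:1:2, so the empirical formula is CrNaO2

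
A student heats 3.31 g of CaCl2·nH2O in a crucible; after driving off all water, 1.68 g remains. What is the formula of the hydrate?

Mass of water lost = 3.31 − 1.68 = 1.63 g → 1.63 / 18.02 = 0.09046 mol H2O
Molar mass of CaCl2 = 110.98 g/mol → mol CaCl2 = 1.68 / 110.98 = 0.01514
n = 0.09046 / 0.01514 = 5.98 ≈ 6 → CaCl2·6H2O

CaCl2·6H2O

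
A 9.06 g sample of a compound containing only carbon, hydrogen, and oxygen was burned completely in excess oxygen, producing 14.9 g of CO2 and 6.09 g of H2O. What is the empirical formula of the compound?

mol C = 14.9 / 44.01 = 0.3386; mass C = 0.3386 × 12.01 = 4.066 g
mol H = 2 × (6.09 / 18.02) = 0.6759; mass H = 0.6759 × 1.008 = 0.6813 g
mass O = 9.06 − (4.747) = 4.313 g → mol O = 0.2695
Smallest is O at 0.2695 mol; normalising gives C 1.256, H 2.508, O 1.000
Multiply by 4: C 5.02, H 10.03, O 4.00 → C5H10O4

C5H10O4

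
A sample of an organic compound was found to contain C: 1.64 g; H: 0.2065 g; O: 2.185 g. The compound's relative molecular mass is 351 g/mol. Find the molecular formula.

C12H18O12

Moles — C: 1.64 / 12.01 = 0.1366 mol; H: 0.2065 / 1.008 = 0.2049 mol; O: 2.185 / 16.00 = 0.1366 mol
Smallest is C at 0.1366 mol; normalising gives C 1.000, H 1.500, O 1.000
Scaling by 2: C 2.00, H 3.00, O 2.00 → C2H3O2
Empirical-formula mass = 59.04 g/mol
n = 351 / 59.04 = 5.94 ≈ 6
Molecular formula = (C2H3O2)×6 = C12H18O12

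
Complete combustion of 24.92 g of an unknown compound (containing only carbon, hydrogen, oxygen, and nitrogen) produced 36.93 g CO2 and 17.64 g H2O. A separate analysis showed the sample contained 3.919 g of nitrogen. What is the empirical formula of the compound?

mol C = 36.93 / 44.01 = 0.8391; mass C = 0.8391 × 12.01 = 10.08 g
mol H = 2 × (17.64 / 18.02) = 1.958; mass H = 1.958 × 1.008 = 1.973 g
mol N = 3.919 / 14.01 = 0.2797
mass O = 24.92 − (15.97) = 8.950 g → mol O = 0.5593
Smallest is N at 0.2797 mol; normalising gives C 3.000, H 6.999, N 1.000, O 2.000
≈ 3:7:1:2 → C3H7NO2

C3H7NO2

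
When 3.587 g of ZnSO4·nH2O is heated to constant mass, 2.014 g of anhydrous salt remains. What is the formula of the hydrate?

ZnSO4·7H2O

Mass of water lost = 3.587 − 2.014 = 1.573 g → 1.573 / 18.02 = 0.08729 mol H2O
Molar mass of ZnSO4 = 161.45 g/mol → mol ZnSO4 = 2.014 / 161.45 = 0.01247
n = 0.08729 / 0.01247 = 7.00 ≈ 7 → ZnSO4·7H2O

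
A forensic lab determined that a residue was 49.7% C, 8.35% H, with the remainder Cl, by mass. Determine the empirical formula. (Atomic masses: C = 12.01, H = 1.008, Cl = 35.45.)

C7H14Cl2

Assume 100 g: 49.7 g C, 8.35 g H, 41.95 g Cl.
n(C) = 49.7/12.01 = 4.138, n(H) = 8.35/1.008 = 8.284, n(Cl) = 41.95/35.45 = 1.183
Divide by the smallest (1.183 mol Cl): C 3.497, H 7.000, Cl 1.000
Multiply by 2: C 6.99, H 14.00, Cl 2.00 → C7H14Cl2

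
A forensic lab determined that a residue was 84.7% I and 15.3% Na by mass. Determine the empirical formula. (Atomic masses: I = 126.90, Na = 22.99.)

INa

Assume 100 g: 84.7 g I, 15.3 g Na.
Moles — I: 84.7 / 126.90 = 0.6675 mol; Na: 15.3 / 22.99 = 0.6655 mol
Ratios (÷ 0.6655): I 1.003, Na 1.000
→ INa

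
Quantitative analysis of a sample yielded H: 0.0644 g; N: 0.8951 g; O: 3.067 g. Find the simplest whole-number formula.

HNO3

n(H) = 0.0644/1.008 = 0.06389, n(N) = 0.8951/14.01 = 0.06389, n(O) = 3.067/16.00 = 0.1917
Divide by the smallest (0.06389 mol H): H 1.000, N 1.000, O 3.000
→ HNO3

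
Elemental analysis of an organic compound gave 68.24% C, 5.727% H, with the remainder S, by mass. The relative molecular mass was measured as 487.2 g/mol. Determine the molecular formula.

Assume 100 g: 68.24 g C, 5.727 g H, 26.033 g S.
Moles — C: 68.24 / 12.01 = 5.682 mol; H: 5.727 / 1.008 = 5.682 mol; S: 26.033 / 32.07 = 0.8118 mol
Ratios (÷ 0.8118): C 7.000, H 6.999, S 1.000
≈ 7:7:1 → C7H7S
Empirical-formula mass = 123.20 g/mol
n = 487.2 / 123.20 = 3.95 ≈ 4
Molecular formula = (C7H7S)×4 = C28H28S4

C28H28S4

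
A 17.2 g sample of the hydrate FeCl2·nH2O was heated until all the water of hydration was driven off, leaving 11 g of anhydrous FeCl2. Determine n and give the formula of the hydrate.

FeCl2·4H2O

Mass of water lost = 17.2 − 11 = 6.2 g → 6.2 / 18.02 = 0.3441 mol H2O
Molar mass of FeCl2 = 126.75 g/mol → mol FeCl2 = 11 / 126.75 = 0.08679
n = 0.3441 / 0.08679 = 3.96 ≈ 4 → FeCl2·4H2O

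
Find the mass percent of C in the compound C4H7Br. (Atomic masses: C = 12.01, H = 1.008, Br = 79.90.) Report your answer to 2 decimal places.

35.59%

Molar mass = 4(12.01) + 7(1.008) + 1(79.90) = 134.996 g/mol
Mass of C per mole = 4 × 12.01 = 48.040 g
% C = 48.040 / 134.996 × 100 = 35.59%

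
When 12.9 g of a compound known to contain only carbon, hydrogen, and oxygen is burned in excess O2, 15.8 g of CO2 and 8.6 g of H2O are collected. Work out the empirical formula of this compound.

mol C = 15.8 / 44.01 = 0.3590; mass C = 0.3590 × 12.01 = 4.312 g
mol H = 2 × (8.6 / 18.02) = 0.9545; mass H = 0.9545 × 1.008 = 0.9621 g
mass O = 12.9 − (5.274) = 7.626 g → mol O = 0.4766
Ratios (÷ 0.359): C 1.000, H 2.659, O 1.328
Scaling by 3: C 3.00, H 7.98, O 3.98 → C3H8O4

C3H8O4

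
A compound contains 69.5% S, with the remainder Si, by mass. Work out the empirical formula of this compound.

S2Si

Assume 100 g: 69.5 g S, 30.5 g Si.
Moles — S: 69.5 / 32.07 = 2.167 mol; Si: 30.5 / 28.09 = 1.086 mol
Smallest is Si at 1.086 mol; normalising gives S 1.996, Si 1.000
→ S2Si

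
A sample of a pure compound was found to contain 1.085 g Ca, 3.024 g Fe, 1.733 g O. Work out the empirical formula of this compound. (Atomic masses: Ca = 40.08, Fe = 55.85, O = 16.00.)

n(Ca) = 1.085/40.08 = 0.02707, n(Fe) = 3.024/55.85 = 0.05415, n(O) = 1.733/16.00 = 0.1083
Ratios (÷ 0.02707): Ca 1.000, Fe 2.000, O 4.001
≈ 1:2:4 → CaFe2O4

CaFe2O4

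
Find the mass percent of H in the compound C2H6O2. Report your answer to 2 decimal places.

Molar mass = 2(12.01) + 6(1.008) + 2(16.00) = 62.068 g/mol
Mass of H per mole = 6 × 1.008 = 6.048 g
% H = 6.048 / 62.068 × 100 = 9.74%

9.74%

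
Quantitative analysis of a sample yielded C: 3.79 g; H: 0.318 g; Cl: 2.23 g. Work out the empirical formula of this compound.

Moles — C: 3.79 / 12.01 = 0.3156 mol; H: 0.318 / 1.008 = 0.3155 mol; Cl: 2.23 / 35.45 = 0.06291 mol
Divide by the smallest (0.06291 mol Cl): C 5.017, H 5.015, Cl 1.000
≈ 5:5:1 → C5H5Cl

C5H5Cl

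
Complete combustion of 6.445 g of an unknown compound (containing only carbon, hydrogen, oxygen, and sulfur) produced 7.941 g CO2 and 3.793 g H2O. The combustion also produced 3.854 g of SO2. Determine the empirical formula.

C3H7O2S

mol C = 7.941 / 44.01 = 0.1804; mass C = 0.1804 × 12.01 = 2.167 g
mol H = 2 × (3.793 / 18.02) = 0.4210; mass H = 0.4210 × 1.008 = 0.4243 g
mol S = 3.854 / 64.07 = 0.06015; mass S = 1.929 g
mass O = 6.445 − (4.520) = 1.925 g → mol O = 0.1203
Divide by the smallest (0.06015 mol S): C 3.000, H 6.998, O 2.000, S 1.000
→ C3H7O2S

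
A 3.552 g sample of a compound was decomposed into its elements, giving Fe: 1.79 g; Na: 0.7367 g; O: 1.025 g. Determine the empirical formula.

Moles — Fe: 1.79 / 55.85 = 0.03205 mol; Na: 0.7367 / 22.99 = 0.03204 mol; O: 1.025 / 16.00 = 0.06406 mol
Smallest is Na at 0.03204 mol; normalising gives Fe 1.000, Na 1.000, O 1.999
→ FeNaO2

FeNaO2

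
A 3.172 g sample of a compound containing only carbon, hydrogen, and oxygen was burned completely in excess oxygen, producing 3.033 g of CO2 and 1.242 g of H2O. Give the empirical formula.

CH2O2

mol C = 3.033 / 44.01 = 0.06892; mass C = 0.06892 × 12.01 = 0.8277 g
mol H = 2 × (1.242 / 18.02) = 0.1378; mass H = 0.1378 × 1.008 = 0.1389 g
mass O = 3.172 − (0.9666) = 2.205 g → mol O = 0.1378
Smallest is C at 0.06892 mol; normalising gives C 1.000, H 2.000, O 2.000
Ratio ≈ 1:2:2, so the empirical formula is CH2O2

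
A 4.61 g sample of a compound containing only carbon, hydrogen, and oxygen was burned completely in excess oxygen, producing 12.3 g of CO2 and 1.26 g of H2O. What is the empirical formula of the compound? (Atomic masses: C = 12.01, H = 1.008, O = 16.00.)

C4H2O

mol C = 12.3 / 44.01 = 0.2795; mass C = 0.2795 × 12.01 = 3.357 g
mol H = 2 × (1.26 / 18.02) = 0.1398; mass H = 0.1398 × 1.008 = 0.1410 g
mass O = 4.61 − (3.498) = 1.112 g → mol O = 0.06953
Divide by the smallest (0.06953 mol O): C 4.020, H 2.011, O 1.000
≈ 4:2:1 → C4H2O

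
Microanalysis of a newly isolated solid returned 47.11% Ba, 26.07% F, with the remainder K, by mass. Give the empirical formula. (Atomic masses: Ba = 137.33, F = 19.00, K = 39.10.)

Assume 100 g: 47.11 g Ba, 26.07 g F, 26.82 g K.
Moles — Ba: 47.11 / 137.33 = 0.343 mol; F: 26.07 / 19.00 = 1.372 mol; K: 26.82 / 39.10 = 0.6859 mol
Ratios (÷ 0.343): Ba 1.000, F 4.000, K 2.000
→ BaF4K2

BaF4K2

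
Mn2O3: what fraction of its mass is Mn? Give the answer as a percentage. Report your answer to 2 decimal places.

Molar mass = 2(54.94) + 3(16.00) = 157.880 g/mol
Mass of Mn per mole = 2 × 54.94 = 109.880 g
% Mn = 109.880 / 157.880 × 100 = 69.60%

69.60%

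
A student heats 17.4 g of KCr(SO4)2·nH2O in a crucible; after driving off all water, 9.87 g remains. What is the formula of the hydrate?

KCr(SO4)2·12H2O

Mass of water lost = 17.4 − 9.87 = 7.53 g → 7.53 / 18.02 = 0.4179 mol H2O
Molar mass of KCr(SO4)2 = 283.24 g/mol → mol KCr(SO4)2 = 9.87 / 283.24 = 0.03485
n = 0.4179 / 0.03485 = 11.99 ≈ 12 → KCr(SO4)2·12H2O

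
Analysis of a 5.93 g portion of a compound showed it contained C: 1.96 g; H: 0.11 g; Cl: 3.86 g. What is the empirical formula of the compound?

C3H2Cl2

Moles — C: 1.96 / 12.01 = 0.1632 mol; H: 0.11 / 1.008 = 0.1091 mol; Cl: 3.86 / 35.45 = 0.1089 mol
Divide by the smallest (0.1089 mol Cl): C 1.499, H 1.002, Cl 1.000
Scaling by 2: C 3.00, H 2.00, Cl 2.00 → C3H2Cl2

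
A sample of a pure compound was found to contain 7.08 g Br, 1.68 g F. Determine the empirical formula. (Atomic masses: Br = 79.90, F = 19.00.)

Moles — Br: 7.08 / 79.90 = 0.08861 mol; F: 1.68 / 19.00 = 0.08842 mol
Smallest is F at 0.08842 mol; normalising gives Br 1.002, F 1.000
→ BrF

BrF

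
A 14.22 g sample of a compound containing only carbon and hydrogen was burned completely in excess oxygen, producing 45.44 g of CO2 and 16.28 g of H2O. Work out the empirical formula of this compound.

mol C = 45.44 / 44.01 = 1.032; mass C = 1.032 × 12.01 = 12.40 g
mol H = 2 × (16.28 / 18.02) = 1.807; mass H = 1.807 × 1.008 = 1.821 g
Divide by the smallest (1.032 mol C): C 1.000, H 1.750
Scaling by 4: C 4.00, H 7.00 → C4H7

C4H7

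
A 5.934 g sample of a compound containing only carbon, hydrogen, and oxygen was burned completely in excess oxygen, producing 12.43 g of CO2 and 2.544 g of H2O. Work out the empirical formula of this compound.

mol C = 12.43 / 44.01 = 0.2824; mass C = 0.2824 × 12.01 = 3.392 g
mol H = 2 × (2.544 / 18.02) = 0.2824; mass H = 0.2824 × 1.008 = 0.2846 g
mass O = 5.934 − (3.677) = 2.257 g → mol O = 0.1411
Smallest is O at 0.1411 mol; normalising gives C 2.002, H 2.001, O 1.000
→ C2H2O

C2H2O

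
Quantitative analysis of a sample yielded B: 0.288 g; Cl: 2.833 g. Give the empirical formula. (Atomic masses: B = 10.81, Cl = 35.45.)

BCl3

B: 0.288 g ÷ 10.81 g/mol = 0.02664 mol
Cl: 2.833 g ÷ 35.45 g/mol = 0.07992 mol
Divide by the smallest (0.02664 mol B): B 1.000, Cl 3.000
Ratio ≈ 1:3, so the empirical formula is BCl3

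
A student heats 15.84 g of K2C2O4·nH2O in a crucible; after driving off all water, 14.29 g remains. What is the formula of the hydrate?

K2C2O4·H2O

Mass of water lost = 15.84 − 14.29 = 1.55 g → 1.55 / 18.02 = 0.08602 mol H2O
Molar mass of K2C2O4 = 166.22 g/mol → mol K2C2O4 = 14.29 / 166.22 = 0.08597
n = 0.08602 / 0.08597 = 1.00 ≈ 1 → K2C2O4·H2O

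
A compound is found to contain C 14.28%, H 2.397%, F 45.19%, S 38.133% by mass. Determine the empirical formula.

Assume 100 g: 14.28 g C, 2.397 g H, 45.19 g F, 38.133 g S.
C: 14.28 g ÷ 12.01 g/mol = 1.189 mol
H: 2.397 g ÷ 1.008 g/mol = 2.378 mol
F: 45.19 g ÷ 19.00 g/mol = 2.378 mol
S: 38.133 g ÷ 32.07 g/mol = 1.189 mol
Ratios (÷ 1.189): C 1.000, H 2.000, F 2.000, S 1.000
Ratio ≈ 1:2:2:1, so the empirical formula is CH2F2S

CH2F2S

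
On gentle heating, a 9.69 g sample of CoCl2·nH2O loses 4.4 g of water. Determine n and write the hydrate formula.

Mass of anhydrous CoCl2 = 9.69 − 4.4 = 5.29 g
mol H2O = 4.4 / 18.02 = 0.2442
Molar mass of CoCl2 = 129.83 g/mol → mol CoCl2 = 5.29 / 129.83 = 0.04075
n = 0.2442 / 0.04075 = 5.99 ≈ 6 → CoCl2·6H2O

CoCl2·6H2O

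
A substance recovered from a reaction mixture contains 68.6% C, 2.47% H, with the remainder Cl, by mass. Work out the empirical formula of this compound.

Assume 100 g: 68.6 g C, 2.47 g H, 28.93 g Cl.
Moles — C: 68.6 / 12.01 = 5.712 mol; H: 2.47 / 1.008 = 2.45 mol; Cl: 28.93 / 35.45 = 0.8161 mol
Smallest is Cl at 0.8161 mol; normalising gives C 6.999, H 3.003, Cl 1.000
Ratio ≈ 7:3:1, so the empirical formula is C7H3Cl

C7H3Cl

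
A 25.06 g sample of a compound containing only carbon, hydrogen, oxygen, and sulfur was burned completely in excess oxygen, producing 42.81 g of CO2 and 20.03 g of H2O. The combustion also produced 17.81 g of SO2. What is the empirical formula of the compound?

mol C = 42.81 / 44.01 = 0.9727; mass C = 0.9727 × 12.01 = 11.68 g
mol H = 2 × (20.03 / 18.02) = 2.223; mass H = 2.223 × 1.008 = 2.241 g
mol S = 17.81 / 64.07 = 0.2780; mass S = 8.915 g
mass O = 25.06 − (22.84) = 2.222 g → mol O = 0.1389
Ratios (÷ 0.1389): C 7.005, H 16.009, O 1.000, S 2.002
≈ 7:16:1:2 → C7H16OS2

C7H16OS2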